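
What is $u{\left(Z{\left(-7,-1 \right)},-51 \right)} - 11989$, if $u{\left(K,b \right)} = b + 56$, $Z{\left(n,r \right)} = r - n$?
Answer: $-11984$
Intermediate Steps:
$u{\left(K,b \right)} = 56 + b$
$u{\left(Z{\left(-7,-1 \right)},-51 \right)} - 11989 = \left(56 - 51\right) - 11989 = 5 - 11989 = -11984$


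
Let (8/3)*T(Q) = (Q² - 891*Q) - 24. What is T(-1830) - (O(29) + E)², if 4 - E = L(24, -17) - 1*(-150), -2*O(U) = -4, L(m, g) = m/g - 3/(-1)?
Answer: 2134070001/1156 ≈ 1.8461e+6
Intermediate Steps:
L(m, g) = 3 + m/g (L(m, g) = m/g - 3*(-1) = m/g + 3 = 3 + m/g)
O(U) = 2 (O(U) = -½*(-4) = 2)
T(Q) = -9 - 2673*Q/8 + 3*Q²/8 (T(Q) = 3*((Q² - 891*Q) - 24)/8 = 3*(-24 + Q² - 891*Q)/8 = -9 - 2673*Q/8 + 3*Q²/8)
E = -2509/17 (E = 4 - ((3 + 24/(-17)) - 1*(-150)) = 4 - ((3 + 24*(-1/17)) + 150) = 4 - ((3 - 24/17) + 150) = 4 - (27/17 + 150) = 4 - 1*2577/17 = 4 - 2577/17 = -2509/17 ≈ -147.59)
T(-1830) - (O(29) + E)² = (-9 - 2673/8*(-1830) + (3/8)*(-1830)²) - (2 - 2509/17)² = (-9 + 2445795/4 + (3/8)*3348900) - (-2475/17)² = (-9 + 2445795/4 + 2511675/2) - 1*6125625/289 = 7469109/4 - 6125625/289 = 2134070001/1156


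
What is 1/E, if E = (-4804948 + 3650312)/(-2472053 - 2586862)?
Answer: 5058915/1154636 ≈ 4.3814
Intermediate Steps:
E = 1154636/5058915 (E = -1154636/(-5058915) = -1154636*(-1/5058915) = 1154636/5058915 ≈ 0.22824)
1/E = 1/(1154636/5058915) = 5058915/1154636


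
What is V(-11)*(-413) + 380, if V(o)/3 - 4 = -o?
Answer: -18205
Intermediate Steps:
V(o) = 12 - 3*o (V(o) = 12 + 3*(-o) = 12 - 3*o)
V(-11)*(-413) + 380 = (12 - 3*(-11))*(-413) + 380 = (12 + 33)*(-413) + 380 = 45*(-413) + 380 = -18585 + 380 = -18205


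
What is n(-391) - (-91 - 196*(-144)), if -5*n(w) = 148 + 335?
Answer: -141148/5 ≈ -28230.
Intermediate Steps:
n(w) = -483/5 (n(w) = -(148 + 335)/5 = -⅕*483 = -483/5)
n(-391) - (-91 - 196*(-144)) = -483/5 - (-91 - 196*(-144)) = -483/5 - (-91 + 28224) = -483/5 - 1*28133 = -483/5 - 28133 = -141148/5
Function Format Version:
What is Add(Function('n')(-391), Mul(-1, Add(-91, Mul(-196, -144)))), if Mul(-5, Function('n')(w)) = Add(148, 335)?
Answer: Rational(-141148, 5) ≈ -28230.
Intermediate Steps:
Function('n')(w) = Rational(-483, 5) (Function('n')(w) = Mul(Rational(-1, 5), Add(148, 335)) = Mul(Rational(-1, 5), 483) = Rational(-483, 5))
Add(Function('n')(-391), Mul(-1, Add(-91, Mul(-196, -144)))) = Add(Rational(-483, 5), Mul(-1, Add(-91, Mul(-196, -144)))) = Add(Rational(-483, 5), Mul(-1, Add(-91, 28224))) = Add(Rational(-483, 5), Mul(-1, 28133)) = Add(Rational(-483, 5), -28133) = Rational(-141148, 5)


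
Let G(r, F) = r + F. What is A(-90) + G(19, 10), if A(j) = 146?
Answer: 175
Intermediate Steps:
G(r, F) = F + r
A(-90) + G(19, 10) = 146 + (10 + 19) = 146 + 29 = 175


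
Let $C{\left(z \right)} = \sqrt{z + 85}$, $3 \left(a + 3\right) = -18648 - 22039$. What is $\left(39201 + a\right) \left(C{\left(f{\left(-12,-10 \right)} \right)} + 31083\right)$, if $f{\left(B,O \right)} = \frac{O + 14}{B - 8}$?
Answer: $796833427 + \frac{153814 \sqrt{530}}{15} \approx 7.9707 \cdot 10^{8}$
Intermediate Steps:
$f{\left(B,O \right)} = \frac{14 + O}{-8 + B}$
$a = - \frac{40696}{3}$ ($a = -3 + \frac{-18648 - 22039}{3} = -3 + \frac{1}{3} \left(-40687\right) = -3 - \frac{40687}{3} = - \frac{40696}{3} \approx -13565.0$)
$C{\left(z \right)} = \sqrt{85 + z}$
$\left(39201 + a\right) \left(C{\left(f{\left(-12,-10 \right)} \right)} + 31083\right) = \left(39201 - \frac{40696}{3}\right) \left(\sqrt{85 + \frac{14 - 10}{-8 - 12}} + 31083\right) = \frac{76907 \left(\sqrt{85 + \frac{1}{-20} \cdot 4} + 31083\right)}{3} = \frac{76907 \left(\sqrt{85 - \frac{1}{5}} + 31083\right)}{3} = \frac{76907 \left(\sqrt{\frac{424}{5}} + 31083\right)}{3} = \frac{76907 \left(\frac{2 \sqrt{530}}{5} + 31083\right)}{3} = \frac{76907 \left(31083 + \frac{2 \sqrt{530}}{5}\right)}{3} = 796833427 + \frac{153814 \sqrt{530}}{15}$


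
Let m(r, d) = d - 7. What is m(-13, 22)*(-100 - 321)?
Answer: -6315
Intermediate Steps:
m(r, d) = -7 + d
m(-13, 22)*(-100 - 321) = (-7 + 22)*(-100 - 321) = 15*(-421) = -6315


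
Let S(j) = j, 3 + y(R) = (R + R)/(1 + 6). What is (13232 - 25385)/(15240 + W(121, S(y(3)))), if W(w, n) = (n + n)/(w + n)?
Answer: -1685216/2113275 ≈ -0.79744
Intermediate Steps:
y(R) = -3 + 2*R/7 (y(R) = -3 + (R + R)/(1 + 6) = -3 + (2*R)/7 = -3 + (2*R)*(⅐) = -3 + 2*R/7)
W(w, n) = 2*n/(n + w) (W(w, n) = (2*n)/(n + w) = 2*n/(n + w))
(13232 - 25385)/(15240 + W(121, S(y(3)))) = (13232 - 25385)/(15240 + 2*(-3 + (2/7)*3)/((-3 + (2/7)*3) + 121)) = -12153/(15240 + 2*(-3 + 6/7)/((-3 + 6/7) + 121)) = -12153/(15240 + 2*(-15/7)/(-15/7 + 121)) = -12153/(15240 + 2*(-15/7)/(832/7)) = -12153/(15240 + 2*(-15/7)*(7/832)) = -12153/(15240 - 15/416) = -12153/6339825/416 = -12153*416/6339825 = -1685216/2113275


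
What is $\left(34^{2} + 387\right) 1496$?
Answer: $2308328$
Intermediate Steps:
$\left(34^{2} + 387\right) 1496 = \left(1156 + 387\right) 1496 = 1543 \cdot 1496 = 2308328$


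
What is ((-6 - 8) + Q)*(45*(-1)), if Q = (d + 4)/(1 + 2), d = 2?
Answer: 540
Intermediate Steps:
Q = 2 (Q = (2 + 4)/(1 + 2) = 6/3 = 6*(⅓) = 2)
((-6 - 8) + Q)*(45*(-1)) = ((-6 - 8) + 2)*(45*(-1)) = (-14 + 2)*(-45) = -12*(-45) = 540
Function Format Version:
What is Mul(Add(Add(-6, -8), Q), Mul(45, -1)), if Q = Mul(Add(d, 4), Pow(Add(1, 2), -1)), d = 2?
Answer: 540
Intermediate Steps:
Q = 2 (Q = Mul(Add(2, 4), Pow(Add(1, 2), -1)) = Mul(6, Pow(3, -1)) = Mul(6, Rational(1, 3)) = 2)
Mul(Add(Add(-6, -8), Q), Mul(45, -1)) = Mul(Add(Add(-6, -8), 2), Mul(45, -1)) = Mul(Add(-14, 2), -45) = Mul(-12, -45) = 540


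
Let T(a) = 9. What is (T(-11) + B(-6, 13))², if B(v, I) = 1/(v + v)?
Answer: 11449/144 ≈ 79.507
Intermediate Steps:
B(v, I) = 1/(2*v)
(T(-11) + B(-6, 13))² = (9 + (½)/(-6))² = (9 + (½)*(-⅙))² = (9 - 1/12)² = (107/12)² = 11449/144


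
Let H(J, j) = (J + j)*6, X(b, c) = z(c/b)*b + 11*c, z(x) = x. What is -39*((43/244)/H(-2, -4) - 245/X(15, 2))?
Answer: 1166269/2928 ≈ 398.32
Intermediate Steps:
X(b, c) = 12*c (X(b, c) = (c/b)*b + 11*c = c + 11*c = 12*c)
H(J, j) = 6*J + 6*j
-39*((43/244)/H(-2, -4) - 245/X(15, 2)) = -39*((43/244)/(6*(-2) + 6*(-4)) - 245/(12*2)) = -39*((43*(1/244))/(-12 - 24) - 245/24) = -39*((43/244)/(-36) - 245*1/24) = -39*((43/244)*(-1/36) - 245/24) = -39*(-43/8784 - 245/24) = -39*(-89713/8784) = 1166269/2928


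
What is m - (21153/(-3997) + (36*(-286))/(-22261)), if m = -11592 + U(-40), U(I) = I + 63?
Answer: -1028947689652/88977217 ≈ -11564.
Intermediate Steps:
U(I) = 63 + I
m = -11569 (m = -11592 + (63 - 40) = -11592 + 23 = -11569)
m - (21153/(-3997) + (36*(-286))/(-22261)) = -11569 - (21153/(-3997) + (36*(-286))/(-22261)) = -11569 - (21153*(-1/3997) - 10296*(-1/22261)) = -11569 - (-21153/3997 + 10296/22261) = -11569 - 1*(-429733821/88977217) = -11569 + 429733821/88977217 = -1028947689652/88977217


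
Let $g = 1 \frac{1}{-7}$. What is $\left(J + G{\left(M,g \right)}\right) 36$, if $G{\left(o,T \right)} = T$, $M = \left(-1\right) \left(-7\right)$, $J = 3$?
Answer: $\frac{720}{7} \approx 102.86$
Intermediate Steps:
$M = 7$
$g = - \frac{1}{7}$ ($g = 1 \left(- \frac{1}{7}\right) = - \frac{1}{7} \approx -0.14286$)
$\left(J + G{\left(M,g \right)}\right) 36 = \left(3 - \frac{1}{7}\right) 36 = \frac{20}{7} \cdot 36 = \frac{720}{7}$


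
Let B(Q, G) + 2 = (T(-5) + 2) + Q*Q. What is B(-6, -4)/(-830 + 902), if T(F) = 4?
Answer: 5/9 ≈ 0.55556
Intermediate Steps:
B(Q, G) = 4 + Q**2 (B(Q, G) = -2 + ((4 + 2) + Q*Q) = -2 + (6 + Q**2) = 4 + Q**2)
B(-6, -4)/(-830 + 902) = (4 + (-6)**2)/(-830 + 902) = (4 + 36)/72 = 40*(1/72) = 5/9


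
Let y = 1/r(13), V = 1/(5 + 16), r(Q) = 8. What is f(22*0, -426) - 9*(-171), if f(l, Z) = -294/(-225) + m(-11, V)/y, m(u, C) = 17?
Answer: 125723/75 ≈ 1676.3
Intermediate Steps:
V = 1/21 ≈ 0.047619
y = ⅛ (y = 1/8 = ⅛ ≈ 0.12500)
f(l, Z) = 10298/75 (f(l, Z) = -294/(-225) + 17/(⅛) = -294*(-1/225) + 17*8 = 98/75 + 136 = 10298/75)
f(22*0, -426) - 9*(-171) = 10298/75 - 9*(-171) = 10298/75 - 1*(-1539) = 10298/75 + 1539 = 125723/75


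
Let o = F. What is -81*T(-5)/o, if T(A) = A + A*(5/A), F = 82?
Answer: 0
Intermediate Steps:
o = 82
T(A) = 5 + A (T(A) = A + 5 = 5 + A)
-81*T(-5)/o = -81*(5 - 5)/82 = -0/82 = -81*0 = 0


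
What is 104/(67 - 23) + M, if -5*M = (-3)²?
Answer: 31/55 ≈ 0.56364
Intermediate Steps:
M = -9/5 (M = -⅕*(-3)² = -⅕*9 = -9/5 ≈ -1.8000)
104/(67 - 23) + M = 104/(67 - 23) - 9/5 = 104/44 - 9/5 = (1/44)*104 - 9/5 = 26/11 - 9/5 = 31/55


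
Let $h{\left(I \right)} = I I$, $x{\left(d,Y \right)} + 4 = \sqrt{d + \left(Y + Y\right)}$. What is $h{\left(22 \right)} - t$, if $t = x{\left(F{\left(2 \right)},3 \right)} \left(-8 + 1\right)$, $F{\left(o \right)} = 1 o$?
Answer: $456 + 14 \sqrt{2} \approx 475.8$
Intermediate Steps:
$F{\left(o \right)} = o$
$x{\left(d,Y \right)} = -4 + \sqrt{d + 2 Y}$ ($x{\left(d,Y \right)} = -4 + \sqrt{d + \left(Y + Y\right)} = -4 + \sqrt{d + 2 Y}$)
$h{\left(I \right)} = I^{2}$
$t = 28 - 14 \sqrt{2}$ ($t = \left(-4 + \sqrt{2 + 2 \cdot 3}\right) \left(-8 + 1\right) = \left(-4 + \sqrt{2 + 6}\right) \left(-7\right) = \left(-4 + \sqrt{8}\right) \left(-7\right) = \left(-4 + 2 \sqrt{2}\right) \left(-7\right) = 28 - 14 \sqrt{2} \approx 8.201$)
$h{\left(22 \right)} - t = 22^{2} - \left(28 - 14 \sqrt{2}\right) = 484 - \left(28 - 14 \sqrt{2}\right) = 456 + 14 \sqrt{2}$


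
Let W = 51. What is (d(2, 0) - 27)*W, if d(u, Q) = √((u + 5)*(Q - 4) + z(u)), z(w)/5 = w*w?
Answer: -1377 + 102*I*√2 ≈ -1377.0 + 144.25*I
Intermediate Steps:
z(w) = 5*w² (z(w) = 5*(w*w) = 5*w²)
d(u, Q) = √(5*u² + (-4 + Q)*(5 + u)) (d(u, Q) = √((u + 5)*(Q - 4) + 5*u²) = √((5 + u)*(-4 + Q) + 5*u²) = √((-4 + Q)*(5 + u) + 5*u²) = √(5*u² + (-4 + Q)*(5 + u)))
(d(2, 0) - 27)*W = (√(-20 - 4*2 + 5*0 + 5*2² + 0*2) - 27)*51 = (√(-20 - 8 + 0 + 5*4 + 0) - 27)*51 = (√(-20 - 8 + 0 + 20 + 0) - 27)*51 = (√(-8) - 27)*51 = (2*I*√2 - 27)*51 = (-27 + 2*I*√2)*51 = -1377 + 102*I*√2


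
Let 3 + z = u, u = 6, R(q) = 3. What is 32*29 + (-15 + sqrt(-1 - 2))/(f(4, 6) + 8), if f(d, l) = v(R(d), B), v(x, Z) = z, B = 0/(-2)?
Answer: 10193/11 + I*sqrt(3)/11 ≈ 926.64 + 0.15746*I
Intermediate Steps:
B = 0 (B = 0*(-1/2) = 0)
z = 3 (z = -3 + 6 = 3)
v(x, Z) = 3
f(d, l) = 3
32*29 + (-15 + sqrt(-1 - 2))/(f(4, 6) + 8) = 32*29 + (-15 + sqrt(-1 - 2))/(3 + 8) = 928 + (-15 + sqrt(-3))/11 = 928 + (-15 + I*sqrt(3))*(1/11) = 928 + (-15/11 + I*sqrt(3)/11) = 10193/11 + I*sqrt(3)/11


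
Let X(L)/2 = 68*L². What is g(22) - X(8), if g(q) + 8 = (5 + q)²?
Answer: -7983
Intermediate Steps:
X(L) = 136*L² (X(L) = 2*(68*L²) = 136*L²)
g(q) = -8 + (5 + q)²
g(22) - X(8) = (-8 + (5 + 22)²) - 136*8² = (-8 + 27²) - 136*64 = (-8 + 729) - 1*8704 = 721 - 8704 = -7983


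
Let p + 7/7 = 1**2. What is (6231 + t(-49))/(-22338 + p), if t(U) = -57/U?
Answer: -50896/182427 ≈ -0.27899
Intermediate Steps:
p = 0 (p = -1 + 1**2 = -1 + 1 = 0)
(6231 + t(-49))/(-22338 + p) = (6231 - 57/(-49))/(-22338 + 0) = (6231 - 57*(-1/49))/(-22338) = (6231 + 57/49)*(-1/22338) = (305376/49)*(-1/22338) = -50896/182427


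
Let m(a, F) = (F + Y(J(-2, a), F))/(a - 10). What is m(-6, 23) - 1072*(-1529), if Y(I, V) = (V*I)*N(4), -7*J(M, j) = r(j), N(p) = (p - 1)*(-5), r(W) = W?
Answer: 183579765/112 ≈ 1.6391e+6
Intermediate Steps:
N(p) = 5 - 5*p (N(p) = (-1 + p)*(-5) = 5 - 5*p)
J(M, j) = -j/7
Y(I, V) = -15*I*V (Y(I, V) = (V*I)*(5 - 5*4) = (I*V)*(5 - 20) = (I*V)*(-15) = -15*I*V)
m(a, F) = (F + 15*F*a/7)/(-10 + a) (m(a, F) = (F - 15*(-a/7)*F)/(a - 10) = (F + 15*F*a/7)/(-10 + a))
m(-6, 23) - 1072*(-1529) = (⅐)*23*(7 + 15*(-6))/(-10 - 6) - 1072*(-1529) = (⅐)*23*(7 - 90)/(-16) + 1639088 = (⅐)*23*(-1/16)*(-83) + 1639088 = 1909/112 + 1639088 = 183579765/112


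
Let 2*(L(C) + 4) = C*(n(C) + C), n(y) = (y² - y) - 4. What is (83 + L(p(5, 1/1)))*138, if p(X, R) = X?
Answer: 18147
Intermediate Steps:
n(y) = -4 + y² - y
L(C) = -4 + C*(-4 + C²)/2 (L(C) = -4 + (C*((-4 + C² - C) + C))/2 = -4 + (C*(-4 + C²))/2 = -4 + C*(-4 + C²)/2)
(83 + L(p(5, 1/1)))*138 = (83 + (-4 + (½)*5³ - 2*5))*138 = (83 + (-4 + (½)*125 - 10))*138 = (83 + (-4 + 125/2 - 10))*138 = (83 + 97/2)*138 = (263/2)*138 = 18147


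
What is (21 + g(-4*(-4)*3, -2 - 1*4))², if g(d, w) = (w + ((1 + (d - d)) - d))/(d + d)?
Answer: 3853369/9216 ≈ 418.12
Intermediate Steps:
g(d, w) = (1 + w - d)/(2*d) (g(d, w) = (w + ((1 + 0) - d))/((2*d)) = (w + (1 - d))*(1/(2*d)) = (1 + w - d)*(1/(2*d)) = (1 + w - d)/(2*d))
(21 + g(-4*(-4)*3, -2 - 1*4))² = (21 + (1 + (-2 - 1*4) - (-4*(-4))*3)/(2*((-4*(-4)*3))))² = (21 + (1 + (-2 - 4) - 16*3)/(2*((16*3))))² = (21 + (½)*(1 - 6 - 1*48)/48)² = (21 + (½)*(1/48)*(1 - 6 - 48))² = (21 + (½)*(1/48)*(-53))² = (21 - 53/96)² = (1963/96)² = 3853369/9216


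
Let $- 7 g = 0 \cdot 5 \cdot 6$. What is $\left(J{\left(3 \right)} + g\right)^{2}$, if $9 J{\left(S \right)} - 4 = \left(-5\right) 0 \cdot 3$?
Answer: $\frac{16}{81} \approx 0.19753$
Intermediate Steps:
$g = 0$ ($g = - \frac{0 \cdot 5 \cdot 6}{7} = - \frac{0 \cdot 6}{7} = \left(- \frac{1}{7}\right) 0 = 0$)
$J{\left(S \right)} = \frac{4}{9}$ ($J{\left(S \right)} = \frac{4}{9} + \frac{\left(-5\right) 0 \cdot 3}{9} = \frac{4}{9} + \frac{0 \cdot 3}{9} = \frac{4}{9} + \frac{1}{9} \cdot 0 = \frac{4}{9} + 0 = \frac{4}{9}$)
$\left(J{\left(3 \right)} + g\right)^{2} = \left(\frac{4}{9} + 0\right)^{2} = \left(\frac{4}{9}\right)^{2} = \frac{16}{81}$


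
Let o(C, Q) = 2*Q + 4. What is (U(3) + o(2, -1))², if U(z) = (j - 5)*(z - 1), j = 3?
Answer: 4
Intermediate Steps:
o(C, Q) = 4 + 2*Q
U(z) = 2 - 2*z (U(z) = (3 - 5)*(z - 1) = -2*(-1 + z) = 2 - 2*z)
(U(3) + o(2, -1))² = ((2 - 2*3) + (4 + 2*(-1)))² = ((2 - 6) + (4 - 2))² = (-4 + 2)² = (-2)² = 4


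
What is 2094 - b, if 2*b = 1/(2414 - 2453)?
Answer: 163333/78 ≈ 2094.0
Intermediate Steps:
b = -1/78 (b = 1/(2*(2414 - 2453)) = (½)/(-39) = (½)*(-1/39) = -1/78 ≈ -0.012821)
2094 - b = 2094 - 1*(-1/78) = 2094 + 1/78 = 163333/78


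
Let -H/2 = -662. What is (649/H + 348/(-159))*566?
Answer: -33729921/35086 ≈ -961.35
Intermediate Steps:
H = 1324 (H = -2*(-662) = 1324)
(649/H + 348/(-159))*566 = (649/1324 + 348/(-159))*566 = (649*(1/1324) + 348*(-1/159))*566 = (649/1324 - 116/53)*566 = -119187/70172*566 = -33729921/35086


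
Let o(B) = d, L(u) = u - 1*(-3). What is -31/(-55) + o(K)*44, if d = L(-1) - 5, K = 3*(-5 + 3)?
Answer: -7229/55 ≈ -131.44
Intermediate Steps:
L(u) = 3 + u (L(u) = u + 3 = 3 + u)
K = -6 (K = 3*(-2) = -6)
d = -3 (d = (3 - 1) - 5 = 2 - 5 = -3)
o(B) = -3
-31/(-55) + o(K)*44 = -31/(-55) - 3*44 = -31*(-1/55) - 132 = 31/55 - 132 = -7229/55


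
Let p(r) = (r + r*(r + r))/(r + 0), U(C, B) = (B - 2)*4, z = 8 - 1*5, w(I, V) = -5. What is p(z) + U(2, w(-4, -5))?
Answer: -21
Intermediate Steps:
z = 3 (z = 8 - 5 = 3)
U(C, B) = -8 + 4*B (U(C, B) = (-2 + B)*4 = -8 + 4*B)
p(r) = (r + 2*r²)/r (p(r) = (r + r*(2*r))/r = (r + 2*r²)/r)
p(z) + U(2, w(-4, -5)) = (1 + 2*3) + (-8 + 4*(-5)) = (1 + 6) + (-8 - 20) = 7 - 28 = -21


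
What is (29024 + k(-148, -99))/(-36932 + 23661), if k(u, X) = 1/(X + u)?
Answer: -7168927/3277937 ≈ -2.1870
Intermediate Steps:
(29024 + k(-148, -99))/(-36932 + 23661) = (29024 + 1/(-99 - 148))/(-36932 + 23661) = (29024 + 1/(-247))/(-13271) = (29024 - 1/247)*(-1/13271) = (7168927/247)*(-1/13271) = -7168927/3277937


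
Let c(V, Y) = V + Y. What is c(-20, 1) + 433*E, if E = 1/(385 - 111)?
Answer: -4773/274 ≈ -17.420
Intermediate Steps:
E = 1/274 ≈ 0.0036496
c(-20, 1) + 433*E = (-20 + 1) + 433*(1/274) = -19 + 433/274 = -4773/274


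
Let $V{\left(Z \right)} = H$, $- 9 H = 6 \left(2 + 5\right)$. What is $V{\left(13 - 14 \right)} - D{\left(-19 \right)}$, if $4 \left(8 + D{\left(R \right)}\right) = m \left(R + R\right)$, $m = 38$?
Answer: $\frac{1093}{3} \approx 364.33$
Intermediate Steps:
$H = - \frac{14}{3}$ ($H = - \frac{6 \left(2 + 5\right)}{9} = - \frac{6 \cdot 7}{9} = \left(- \frac{1}{9}\right) 42 = - \frac{14}{3} \approx -4.6667$)
$D{\left(R \right)} = -8 + 19 R$ ($D{\left(R \right)} = -8 + \frac{38 \left(R + R\right)}{4} = -8 + \frac{38 \cdot 2 R}{4} = -8 + \frac{76 R}{4} = -8 + 19 R$)
$V{\left(Z \right)} = - \frac{14}{3}$
$V{\left(13 - 14 \right)} - D{\left(-19 \right)} = - \frac{14}{3} - \left(-8 + 19 \left(-19\right)\right) = - \frac{14}{3} - \left(-8 - 361\right) = - \frac{14}{3} - -369 = - \frac{14}{3} + 369 = \frac{1093}{3}$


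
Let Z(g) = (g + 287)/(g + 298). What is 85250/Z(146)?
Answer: 37851000/433 ≈ 87416.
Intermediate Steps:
Z(g) = (287 + g)/(298 + g)
85250/Z(146) = 85250/(((287 + 146)/(298 + 146))) = 85250/((433/444)) = 85250/(((1/444)*433)) = 85250/(433/444) = 85250*(444/433) = 37851000/433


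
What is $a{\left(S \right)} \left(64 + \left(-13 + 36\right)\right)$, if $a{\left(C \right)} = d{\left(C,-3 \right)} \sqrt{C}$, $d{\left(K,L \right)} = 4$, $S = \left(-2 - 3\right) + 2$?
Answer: $348 i \sqrt{3} \approx 602.75 i$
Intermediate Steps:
$S = -3$ ($S = -5 + 2 = -3$)
$a{\left(C \right)} = 4 \sqrt{C}$
$a{\left(S \right)} \left(64 + \left(-13 + 36\right)\right) = 4 \sqrt{-3} \left(64 + \left(-13 + 36\right)\right) = 4 i \sqrt{3} \left(64 + 23\right) = 4 i \sqrt{3} \cdot 87 = 348 i \sqrt{3}$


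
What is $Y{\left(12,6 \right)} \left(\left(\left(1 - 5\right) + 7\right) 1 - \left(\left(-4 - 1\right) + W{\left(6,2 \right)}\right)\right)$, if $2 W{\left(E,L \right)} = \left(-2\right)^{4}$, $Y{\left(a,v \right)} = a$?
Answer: $0$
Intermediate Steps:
$W{\left(E,L \right)} = 8$ ($W{\left(E,L \right)} = \frac{\left(-2\right)^{4}}{2} = \frac{1}{2} \cdot 16 = 8$)
$Y{\left(12,6 \right)} \left(\left(\left(1 - 5\right) + 7\right) 1 - \left(\left(-4 - 1\right) + W{\left(6,2 \right)}\right)\right) = 12 \left(\left(\left(1 - 5\right) + 7\right) 1 - \left(\left(-4 - 1\right) + 8\right)\right) = 12 \left(\left(-4 + 7\right) 1 - \left(\left(-4 - 1\right) + 8\right)\right) = 12 \left(3 \cdot 1 - \left(-5 + 8\right)\right) = 12 \left(3 - 3\right) = 12 \cdot 0 = 0$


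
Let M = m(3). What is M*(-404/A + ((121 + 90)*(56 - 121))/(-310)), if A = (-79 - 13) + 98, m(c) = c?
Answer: -4295/62 ≈ -69.274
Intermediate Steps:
M = 3
A = 6 (A = -92 + 98 = 6)
M*(-404/A + ((121 + 90)*(56 - 121))/(-310)) = 3*(-404/6 + ((121 + 90)*(56 - 121))/(-310)) = 3*(-404*⅙ + (211*(-65))*(-1/310)) = 3*(-202/3 - 13715*(-1/310)) = 3*(-202/3 + 2743/62) = 3*(-4295/186) = -4295/62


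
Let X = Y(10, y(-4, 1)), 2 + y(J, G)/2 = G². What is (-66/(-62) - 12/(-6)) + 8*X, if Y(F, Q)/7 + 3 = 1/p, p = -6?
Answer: -16207/93 ≈ -174.27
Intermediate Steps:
y(J, G) = -4 + 2*G²
Y(F, Q) = -133/6 (Y(F, Q) = -21 + 7/(-6) = -21 + 7*(-⅙) = -21 - 7/6 = -133/6)
X = -133/6 ≈ -22.167
(-66/(-62) - 12/(-6)) + 8*X = (-66/(-62) - 12/(-6)) + 8*(-133/6) = (-66*(-1/62) - 12*(-⅙)) - 532/3 = (33/31 + 2) - 532/3 = 95/31 - 532/3 = -16207/93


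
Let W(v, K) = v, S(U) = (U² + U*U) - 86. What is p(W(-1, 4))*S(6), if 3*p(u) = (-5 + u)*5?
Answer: 140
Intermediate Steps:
S(U) = -86 + 2*U² (S(U) = (U² + U²) - 86 = 2*U² - 86 = -86 + 2*U²)
p(u) = -25/3 + 5*u/3 (p(u) = ((-5 + u)*5)/3 = (-25 + 5*u)/3 = -25/3 + 5*u/3)
p(W(-1, 4))*S(6) = (-25/3 + (5/3)*(-1))*(-86 + 2*6²) = (-25/3 - 5/3)*(-86 + 2*36) = -10*(-86 + 72) = -10*(-14) = 140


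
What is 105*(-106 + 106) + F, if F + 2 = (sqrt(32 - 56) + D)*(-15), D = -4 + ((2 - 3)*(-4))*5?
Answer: -242 - 30*I*sqrt(6) ≈ -242.0 - 73.485*I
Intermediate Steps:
D = 16 (D = -4 - 1*(-4)*5 = -4 + 4*5 = -4 + 20 = 16)
F = -242 - 30*I*sqrt(6) (F = -2 + (sqrt(32 - 56) + 16)*(-15) = -2 + (sqrt(-24) + 16)*(-15) = -2 + (2*I*sqrt(6) + 16)*(-15) = -2 + (16 + 2*I*sqrt(6))*(-15) = -2 + (-240 - 30*I*sqrt(6)) = -242 - 30*I*sqrt(6) ≈ -242.0 - 73.485*I)
105*(-106 + 106) + F = 105*(-106 + 106) + (-242 - 30*I*sqrt(6)) = 105*0 + (-242 - 30*I*sqrt(6)) = 0 + (-242 - 30*I*sqrt(6)) = -242 - 30*I*sqrt(6)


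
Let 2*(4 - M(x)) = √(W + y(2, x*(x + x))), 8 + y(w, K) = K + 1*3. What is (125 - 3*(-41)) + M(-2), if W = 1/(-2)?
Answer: 252 - √10/4 ≈ 251.21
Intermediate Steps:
y(w, K) = -5 + K (y(w, K) = -8 + (K + 1*3) = -8 + (K + 3) = -8 + (3 + K) = -5 + K)
W = -½ ≈ -0.50000
M(x) = 4 - √(-11/2 + 2*x²)/2 (M(x) = 4 - √(-½ + (-5 + x*(x + x)))/2 = 4 - √(-½ + (-5 + x*(2*x)))/2 = 4 - √(-½ + (-5 + 2*x²))/2 = 4 - √(-11/2 + 2*x²)/2)
(125 - 3*(-41)) + M(-2) = (125 - 3*(-41)) + (4 - √(-22 + 8*(-2)²)/4) = (125 + 123) + (4 - √(-22 + 8*4)/4) = 248 + (4 - √(-22 + 32)/4) = 248 + (4 - √10/4) = 252 - √10/4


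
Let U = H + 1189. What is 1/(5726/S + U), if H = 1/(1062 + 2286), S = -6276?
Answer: 1751004/2080346725 ≈ 0.00084169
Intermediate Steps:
H = 1/3348 ≈ 0.00029869
U = 3980773/3348 (U = 1/3348 + 1189 = 3980773/3348 ≈ 1189.0)
1/(5726/S + U) = 1/(5726/(-6276) + 3980773/3348) = 1/(5726*(-1/6276) + 3980773/3348) = 1/(-2863/3138 + 3980773/3348) = 1/(2080346725/1751004) = 1751004/2080346725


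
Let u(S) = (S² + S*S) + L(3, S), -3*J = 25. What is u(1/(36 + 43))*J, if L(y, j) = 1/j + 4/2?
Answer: -12638075/18723 ≈ -675.00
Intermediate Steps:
J = -25/3 (J = -⅓*25 = -25/3 ≈ -8.3333)
L(y, j) = 2 + 1/j (L(y, j) = 1/j + 4*(½) = 1/j + 2 = 2 + 1/j)
u(S) = 2 + 1/S + 2*S² (u(S) = (S² + S*S) + (2 + 1/S) = (S² + S²) + (2 + 1/S) = 2*S² + (2 + 1/S) = 2 + 1/S + 2*S²)
u(1/(36 + 43))*J = (2 + 1/(1/(36 + 43)) + 2*(1/(36 + 43))²)*(-25/3) = (2 + 1/(1/79) + 2*(1/79)²)*(-25/3) = (2 + 79 + 2*(1/6241))*(-25/3) = (2 + 79 + 2/6241)*(-25/3) = (505523/6241)*(-25/3) = -12638075/18723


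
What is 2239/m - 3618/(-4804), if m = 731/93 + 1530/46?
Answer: 2915706216/52818779 ≈ 55.202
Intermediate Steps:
m = 87958/2139 (m = 731*(1/93) + 1530*(1/46) = 731/93 + 765/23 = 87958/2139 ≈ 41.121)
2239/m - 3618/(-4804) = 2239/(87958/2139) - 3618/(-4804) = 2239*(2139/87958) - 3618*(-1/4804) = 4789221/87958 + 1809/2402 = 2915706216/52818779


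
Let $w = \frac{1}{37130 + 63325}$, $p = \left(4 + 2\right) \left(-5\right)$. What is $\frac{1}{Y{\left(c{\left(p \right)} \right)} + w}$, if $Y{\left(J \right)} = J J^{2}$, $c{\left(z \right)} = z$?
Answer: $- \frac{100455}{2712284999} \approx -3.7037 \cdot 10^{-5}$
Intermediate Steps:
$p = -30$ ($p = 6 \left(-5\right) = -30$)
$w = \frac{1}{100455} \approx 9.9547 \cdot 10^{-6}$
$Y{\left(J \right)} = J^{3}$
$\frac{1}{Y{\left(c{\left(p \right)} \right)} + w} = \frac{1}{\left(-30\right)^{3} + \frac{1}{100455}} = \frac{1}{-27000 + \frac{1}{100455}} = \frac{1}{- \frac{2712284999}{100455}} = - \frac{100455}{2712284999}$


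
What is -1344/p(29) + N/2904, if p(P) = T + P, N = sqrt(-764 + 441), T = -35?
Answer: 224 + I*sqrt(323)/2904 ≈ 224.0 + 0.0061888*I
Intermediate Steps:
N = I*sqrt(323) (N = sqrt(-323) = I*sqrt(323) ≈ 17.972*I)
p(P) = -35 + P
-1344/p(29) + N/2904 = -1344/(-35 + 29) + (I*sqrt(323))/2904 = -1344/(-6) + (I*sqrt(323))*(1/2904) = -1344*(-1/6) + I*sqrt(323)/2904 = 224 + I*sqrt(323)/2904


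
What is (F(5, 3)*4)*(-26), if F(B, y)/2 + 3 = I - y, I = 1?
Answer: 1040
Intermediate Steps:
F(B, y) = -4 - 2*y (F(B, y) = -6 + 2*(1 - y) = -6 + (2 - 2*y) = -4 - 2*y)
(F(5, 3)*4)*(-26) = ((-4 - 2*3)*4)*(-26) = ((-4 - 6)*4)*(-26) = -10*4*(-26) = -40*(-26) = 1040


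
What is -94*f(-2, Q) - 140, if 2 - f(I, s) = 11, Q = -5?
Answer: 706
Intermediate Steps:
f(I, s) = -9 (f(I, s) = 2 - 1*11 = 2 - 11 = -9)
-94*f(-2, Q) - 140 = -94*(-9) - 140 = 846 - 140 = 706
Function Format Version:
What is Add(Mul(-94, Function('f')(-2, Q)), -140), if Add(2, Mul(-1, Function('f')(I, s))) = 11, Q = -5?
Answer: 706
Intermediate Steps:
Function('f')(I, s) = -9 (Function('f')(I, s) = Add(2, Mul(-1, 11)) = Add(2, -11) = -9)
Add(Mul(-94, Function('f')(-2, Q)), -140) = Add(Mul(-94, -9), -140) = Add(846, -140) = 706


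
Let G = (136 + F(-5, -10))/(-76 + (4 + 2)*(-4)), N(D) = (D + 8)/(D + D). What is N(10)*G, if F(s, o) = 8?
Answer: -162/125 ≈ -1.2960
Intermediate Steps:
N(D) = (8 + D)/(2*D) (N(D) = (8 + D)/((2*D)) = (8 + D)*(1/(2*D)) = (8 + D)/(2*D))
G = -36/25 (G = (136 + 8)/(-76 + (4 + 2)*(-4)) = 144/(-76 + 6*(-4)) = 144/(-76 - 24) = 144/(-100) = 144*(-1/100) = -36/25 ≈ -1.4400)
N(10)*G = ((½)*(8 + 10)/10)*(-36/25) = ((½)*(⅒)*18)*(-36/25) = (9/10)*(-36/25) = -162/125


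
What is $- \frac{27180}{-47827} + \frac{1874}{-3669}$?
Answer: $\frac{10095622}{175477263} \approx 0.057532$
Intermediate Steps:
$- \frac{27180}{-47827} + \frac{1874}{-3669} = \left(-27180\right) \left(- \frac{1}{47827}\right) + 1874 \left(- \frac{1}{3669}\right) = \frac{27180}{47827} - \frac{1874}{3669} = \frac{10095622}{175477263}$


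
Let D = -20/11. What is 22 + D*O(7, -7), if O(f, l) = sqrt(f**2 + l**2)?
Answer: 22 - 140*sqrt(2)/11 ≈ 4.0009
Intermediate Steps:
D = -20/11 (D = -20*1/11 = -20/11 ≈ -1.8182)
22 + D*O(7, -7) = 22 - 20*sqrt(7**2 + (-7)**2)/11 = 22 - 20*sqrt(49 + 49)/11 = 22 - 140*sqrt(2)/11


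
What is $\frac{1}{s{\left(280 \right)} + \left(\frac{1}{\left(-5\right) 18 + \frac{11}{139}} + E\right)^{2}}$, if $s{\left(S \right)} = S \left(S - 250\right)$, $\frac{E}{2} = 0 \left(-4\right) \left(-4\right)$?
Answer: $\frac{156225001}{1312290027721} \approx 0.00011905$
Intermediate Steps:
$E = 0$ ($E = 2 \cdot 0 \left(-4\right) \left(-4\right) = 2 \cdot 0 \left(-4\right) = 2 \cdot 0 = 0$)
$s{\left(S \right)} = S \left(-250 + S\right)$
$\frac{1}{s{\left(280 \right)} + \left(\frac{1}{\left(-5\right) 18 + \frac{11}{139}} + E\right)^{2}} = \frac{1}{280 \left(-250 + 280\right) + \left(\frac{1}{\left(-5\right) 18 + \frac{11}{139}} + 0\right)^{2}} = \frac{1}{280 \cdot 30 + \left(\frac{1}{-90 + 11 \cdot \frac{1}{139}} + 0\right)^{2}} = \frac{1}{8400 + \left(\frac{1}{-90 + \frac{11}{139}} + 0\right)^{2}} = \frac{1}{8400 + \left(\frac{1}{- \frac{12499}{139}} + 0\right)^{2}} = \frac{1}{8400 + \left(- \frac{139}{12499} + 0\right)^{2}} = \frac{1}{8400 + \left(- \frac{139}{12499}\right)^{2}} = \frac{1}{8400 + \frac{19321}{156225001}} = \frac{1}{\frac{1312290027721}{156225001}} = \frac{156225001}{1312290027721}$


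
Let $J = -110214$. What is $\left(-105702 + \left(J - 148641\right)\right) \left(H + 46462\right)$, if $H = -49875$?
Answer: $1244233041$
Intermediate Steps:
$\left(-105702 + \left(J - 148641\right)\right) \left(H + 46462\right) = \left(-105702 - 258855\right) \left(-49875 + 46462\right) = \left(-105702 - 258855\right) \left(-3413\right) = \left(-364557\right) \left(-3413\right) = 1244233041$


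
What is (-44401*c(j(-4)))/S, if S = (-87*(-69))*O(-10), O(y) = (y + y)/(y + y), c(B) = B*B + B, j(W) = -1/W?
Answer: -222005/96048 ≈ -2.3114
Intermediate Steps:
c(B) = B + B² (c(B) = B² + B = B + B²)
O(y) = 1 (O(y) = (2*y)/((2*y)) = (2*y)*(1/(2*y)) = 1)
S = 6003 (S = -87*(-69)*1 = 6003*1 = 6003)
(-44401*c(j(-4)))/S = -44401*(-1/(-4))*(1 - 1/(-4))/6003 = -44401*(-1*(-¼))*(1 - 1*(-¼))*(1/6003) = -44401*(1 + ¼)/4*(1/6003) = -44401*5/(4*4)*(1/6003) = -44401*5/16*(1/6003) = -222005/16*1/6003 = -222005/96048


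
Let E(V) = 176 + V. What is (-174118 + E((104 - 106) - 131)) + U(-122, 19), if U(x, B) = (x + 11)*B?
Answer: -176184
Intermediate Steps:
U(x, B) = B*(11 + x) (U(x, B) = (11 + x)*B = B*(11 + x))
(-174118 + E((104 - 106) - 131)) + U(-122, 19) = (-174118 + (176 + ((104 - 106) - 131))) + 19*(11 - 122) = (-174118 + (176 + (-2 - 131))) + 19*(-111) = (-174118 + (176 - 133)) - 2109 = (-174118 + 43) - 2109 = -174075 - 2109 = -176184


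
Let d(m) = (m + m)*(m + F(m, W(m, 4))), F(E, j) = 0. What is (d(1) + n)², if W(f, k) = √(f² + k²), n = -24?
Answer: 484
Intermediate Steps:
d(m) = 2*m² (d(m) = (m + m)*(m + 0) = (2*m)*m = 2*m²)
(d(1) + n)² = (2*1² - 24)² = (2*1 - 24)² = (2 - 24)² = (-22)² = 484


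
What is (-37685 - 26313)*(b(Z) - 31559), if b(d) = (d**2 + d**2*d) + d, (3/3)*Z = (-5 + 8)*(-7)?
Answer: 2585519200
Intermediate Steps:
Z = -21 (Z = (-5 + 8)*(-7) = 3*(-7) = -21)
b(d) = d + d**2 + d**3 (b(d) = (d**2 + d**3) + d = d + d**2 + d**3)
(-37685 - 26313)*(b(Z) - 31559) = (-37685 - 26313)*(-21*(1 - 21 + (-21)**2) - 31559) = -63998*(-21*(1 - 21 + 441) - 31559) = -63998*(-21*421 - 31559) = -63998*(-8841 - 31559) = -63998*(-40400) = 2585519200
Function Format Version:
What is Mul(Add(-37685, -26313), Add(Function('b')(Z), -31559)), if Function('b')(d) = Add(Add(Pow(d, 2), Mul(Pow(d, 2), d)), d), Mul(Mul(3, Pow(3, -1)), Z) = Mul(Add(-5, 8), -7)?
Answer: 2585519200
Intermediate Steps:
Z = -21 (Z = Mul(Add(-5, 8), -7) = Mul(3, -7) = -21)
Function('b')(d) = Add(d, Pow(d, 2), Pow(d, 3)) (Function('b')(d) = Add(Add(Pow(d, 2), Pow(d, 3)), d) = Add(d, Pow(d, 2), Pow(d, 3)))
Mul(Add(-37685, -26313), Add(Function('b')(Z), -31559)) = Mul(Add(-37685, -26313), Add(Mul(-21, Add(1, -21, Pow(-21, 2))), -31559)) = Mul(-63998, Add(Mul(-21, Add(1, -21, 441)), -31559)) = Mul(-63998, Add(Mul(-21, 421), -31559)) = Mul(-63998, Add(-8841, -31559)) = Mul(-63998, -40400) = 2585519200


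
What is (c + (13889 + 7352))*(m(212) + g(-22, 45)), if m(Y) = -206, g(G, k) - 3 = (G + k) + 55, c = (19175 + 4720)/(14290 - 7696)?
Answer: -5836960375/2198 ≈ -2.6556e+6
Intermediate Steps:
c = 7965/2198 (c = 23895/6594 = 23895*(1/6594) = 7965/2198 ≈ 3.6237)
g(G, k) = 58 + G + k (g(G, k) = 3 + ((G + k) + 55) = 3 + (55 + G + k) = 58 + G + k)
(c + (13889 + 7352))*(m(212) + g(-22, 45)) = (7965/2198 + (13889 + 7352))*(-206 + (58 - 22 + 45)) = (7965/2198 + 21241)*(-206 + 81) = (46695683/2198)*(-125) = -5836960375/2198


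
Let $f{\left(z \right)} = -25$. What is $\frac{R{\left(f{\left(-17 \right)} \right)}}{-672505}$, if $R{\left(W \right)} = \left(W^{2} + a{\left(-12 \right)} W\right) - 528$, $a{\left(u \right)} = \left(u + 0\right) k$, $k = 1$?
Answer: $- \frac{397}{672505} \approx -0.00059033$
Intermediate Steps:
$a{\left(u \right)} = u$ ($a{\left(u \right)} = \left(u + 0\right) 1 = u 1 = u$)
$R{\left(W \right)} = -528 + W^{2} - 12 W$ ($R{\left(W \right)} = \left(W^{2} - 12 W\right) - 528 = -528 + W^{2} - 12 W$)
$\frac{R{\left(f{\left(-17 \right)} \right)}}{-672505} = \frac{-528 + \left(-25\right)^{2} - -300}{-672505} = \left(-528 + 625 + 300\right) \left(- \frac{1}{672505}\right) = 397 \left(- \frac{1}{672505}\right) = - \frac{397}{672505}$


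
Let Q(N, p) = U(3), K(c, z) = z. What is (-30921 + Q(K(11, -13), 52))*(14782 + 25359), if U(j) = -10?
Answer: -1241601271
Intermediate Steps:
Q(N, p) = -10
(-30921 + Q(K(11, -13), 52))*(14782 + 25359) = (-30921 - 10)*(14782 + 25359) = -30931*40141 = -1241601271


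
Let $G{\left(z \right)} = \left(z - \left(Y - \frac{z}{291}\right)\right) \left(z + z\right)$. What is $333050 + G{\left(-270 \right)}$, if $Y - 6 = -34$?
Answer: $\frac{45030410}{97} \approx 4.6423 \cdot 10^{5}$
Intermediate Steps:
$Y = -28$ ($Y = 6 - 34 = -28$)
$G{\left(z \right)} = 2 z \left(28 + \frac{292 z}{291}\right)$ ($G{\left(z \right)} = \left(z + \left(\frac{z}{291} - -28\right)\right) \left(z + z\right) = \left(z + \left(z \frac{1}{291} + 28\right)\right) 2 z = \left(z + \left(\frac{z}{291} + 28\right)\right) 2 z = \left(z + \left(28 + \frac{z}{291}\right)\right) 2 z = \left(28 + \frac{292 z}{291}\right) 2 z = 2 z \left(28 + \frac{292 z}{291}\right)$)
$333050 + G{\left(-270 \right)} = 333050 + \frac{8}{291} \left(-270\right) \left(2037 + 73 \left(-270\right)\right) = 333050 + \frac{8}{291} \left(-270\right) \left(2037 - 19710\right) = 333050 + \frac{8}{291} \left(-270\right) \left(-17673\right) = 333050 + \frac{12724560}{97} = \frac{45030410}{97}$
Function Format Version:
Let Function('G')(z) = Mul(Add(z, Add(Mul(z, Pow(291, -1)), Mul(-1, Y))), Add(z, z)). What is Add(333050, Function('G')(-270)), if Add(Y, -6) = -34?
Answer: Rational(45030410, 97) ≈ 4.6423e+5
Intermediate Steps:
Y = -28 (Y = Add(6, -34) = -28)
Function('G')(z) = Mul(2, z, Add(28, Mul(Rational(292, 291), z))) (Function('G')(z) = Mul(Add(z, Add(Mul(z, Pow(291, -1)), Mul(-1, -28))), Add(z, z)) = Mul(Add(z, Add(Mul(z, Rational(1, 291)), 28)), Mul(2, z)) = Mul(Add(z, Add(Mul(Rational(1, 291), z), 28)), Mul(2, z)) = Mul(Add(z, Add(28, Mul(Rational(1, 291), z))), Mul(2, z)) = Mul(Add(28, Mul(Rational(292, 291), z)), Mul(2, z)) = Mul(2, z, Add(28, Mul(Rational(292, 291), z))))
Add(333050, Function('G')(-270)) = Add(333050, Mul(Rational(8, 291), -270, Add(2037, Mul(73, -270)))) = Add(333050, Mul(Rational(8, 291), -270, Add(2037, -19710))) = Add(333050, Mul(Rational(8, 291), -270, -17673)) = Add(333050, Rational(12724560, 97)) = Rational(45030410, 97)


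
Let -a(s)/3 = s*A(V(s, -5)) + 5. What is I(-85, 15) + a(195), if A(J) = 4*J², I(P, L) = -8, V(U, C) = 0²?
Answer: -23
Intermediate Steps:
V(U, C) = 0
a(s) = -15 (a(s) = -3*(s*(4*0²) + 5) = -3*(s*(4*0) + 5) = -3*(s*0 + 5) = -3*(0 + 5) = -3*5 = -15)
I(-85, 15) + a(195) = -8 - 15 = -23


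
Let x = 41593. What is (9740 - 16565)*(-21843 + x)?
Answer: -134793750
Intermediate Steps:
(9740 - 16565)*(-21843 + x) = (9740 - 16565)*(-21843 + 41593) = -6825*19750 = -134793750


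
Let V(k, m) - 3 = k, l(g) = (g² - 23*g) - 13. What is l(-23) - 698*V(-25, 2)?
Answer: 16401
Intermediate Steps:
l(g) = -13 + g² - 23*g
V(k, m) = 3 + k
l(-23) - 698*V(-25, 2) = (-13 + (-23)² - 23*(-23)) - 698*(3 - 25) = (-13 + 529 + 529) - 698*(-22) = 1045 + 15356 = 16401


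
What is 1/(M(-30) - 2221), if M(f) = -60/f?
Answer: -1/2219 ≈ -0.00045065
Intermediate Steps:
1/(M(-30) - 2221) = 1/(-60/(-30) - 2221) = 1/(-60*(-1/30) - 2221) = 1/(2 - 2221) = 1/(-2219) = -1/2219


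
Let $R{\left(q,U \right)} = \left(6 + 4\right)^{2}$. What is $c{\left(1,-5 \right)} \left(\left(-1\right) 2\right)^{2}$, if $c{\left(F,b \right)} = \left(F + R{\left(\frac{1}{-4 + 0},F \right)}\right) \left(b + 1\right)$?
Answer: $-1616$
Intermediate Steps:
$R{\left(q,U \right)} = 100$ ($R{\left(q,U \right)} = 10^{2} = 100$)
$c{\left(F,b \right)} = \left(1 + b\right) \left(100 + F\right)$ ($c{\left(F,b \right)} = \left(F + 100\right) \left(b + 1\right) = \left(100 + F\right) \left(1 + b\right) = \left(1 + b\right) \left(100 + F\right)$)
$c{\left(1,-5 \right)} \left(\left(-1\right) 2\right)^{2} = \left(100 + 1 + 100 \left(-5\right) + 1 \left(-5\right)\right) \left(\left(-1\right) 2\right)^{2} = \left(100 + 1 - 500 - 5\right) \left(-2\right)^{2} = \left(-404\right) 4 = -1616$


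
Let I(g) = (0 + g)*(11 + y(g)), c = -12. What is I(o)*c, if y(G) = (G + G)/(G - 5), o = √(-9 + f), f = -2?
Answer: 132*(-13*I + 5*√11)/(√11 + 5*I) ≈ -36.667 - 462.12*I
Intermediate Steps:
o = I*√11 (o = √(-9 - 2) = √(-11) = I*√11 ≈ 3.3166*I)
y(G) = 2*G/(-5 + G) (y(G) = (2*G)/(-5 + G) = 2*G/(-5 + G))
I(g) = g*(11 + 2*g/(-5 + g)) (I(g) = (0 + g)*(11 + 2*g/(-5 + g)) = g*(11 + 2*g/(-5 + g)))
I(o)*c = ((I*√11)*(-55 + 13*(I*√11))/(-5 + I*√11))*(-12) = ((I*√11)*(-55 + 13*I*√11)/(-5 + I*√11))*(-12) = (I*√11*(-55 + 13*I*√11)/(-5 + I*√11))*(-12) = -12*I*√11*(-55 + 13*I*√11)/(-5 + I*√11)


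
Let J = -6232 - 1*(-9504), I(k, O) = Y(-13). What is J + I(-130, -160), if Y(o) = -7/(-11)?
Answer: 35999/11 ≈ 3272.6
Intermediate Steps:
Y(o) = 7/11 (Y(o) = -7*(-1/11) = 7/11)
I(k, O) = 7/11
J = 3272 (J = -6232 + 9504 = 3272)
J + I(-130, -160) = 3272 + 7/11 = 35999/11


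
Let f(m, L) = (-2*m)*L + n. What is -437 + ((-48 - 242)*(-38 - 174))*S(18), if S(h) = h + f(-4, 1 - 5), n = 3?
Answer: -676717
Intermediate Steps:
f(m, L) = 3 - 2*L*m (f(m, L) = (-2*m)*L + 3 = -2*L*m + 3 = 3 - 2*L*m)
S(h) = -29 + h (S(h) = h + (3 - 2*(1 - 5)*(-4)) = h + (3 - 2*(-4)*(-4)) = h + (3 - 32) = h - 29 = -29 + h)
-437 + ((-48 - 242)*(-38 - 174))*S(18) = -437 + ((-48 - 242)*(-38 - 174))*(-29 + 18) = -437 - 290*(-212)*(-11) = -437 + 61480*(-11) = -437 - 676280 = -676717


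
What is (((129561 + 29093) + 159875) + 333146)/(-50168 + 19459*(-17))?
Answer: -651675/380971 ≈ -1.7106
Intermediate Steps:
(((129561 + 29093) + 159875) + 333146)/(-50168 + 19459*(-17)) = ((158654 + 159875) + 333146)/(-50168 - 330803) = (318529 + 333146)/(-380971) = 651675*(-1/380971) = -651675/380971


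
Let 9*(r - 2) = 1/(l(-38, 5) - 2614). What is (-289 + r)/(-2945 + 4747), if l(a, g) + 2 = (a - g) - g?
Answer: -6881113/43204752 ≈ -0.15927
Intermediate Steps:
l(a, g) = -2 + a - 2*g (l(a, g) = -2 + ((a - g) - g) = -2 + (a - 2*g) = -2 + a - 2*g)
r = 47951/23976 (r = 2 + 1/(9*((-2 - 38 - 2*5) - 2614)) = 2 + 1/(9*((-2 - 38 - 10) - 2614)) = 2 + 1/(9*(-50 - 2614)) = 2 + (1/9)/(-2664) = 2 + (1/9)*(-1/2664) = 2 - 1/23976 = 47951/23976 ≈ 2.0000)
(-289 + r)/(-2945 + 4747) = (-289 + 47951/23976)/(-2945 + 4747) = -6881113/23976/1802 = -6881113/23976*1/1802 = -6881113/43204752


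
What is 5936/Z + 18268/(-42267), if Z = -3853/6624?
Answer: -1662011531692/162854751 ≈ -10205.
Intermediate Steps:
Z = -3853/6624 (Z = -3853*1/6624 = -3853/6624 ≈ -0.58167)
5936/Z + 18268/(-42267) = 5936/(-3853/6624) + 18268/(-42267) = 5936*(-6624/3853) + 18268*(-1/42267) = -39320064/3853 - 18268/42267 = -1662011531692/162854751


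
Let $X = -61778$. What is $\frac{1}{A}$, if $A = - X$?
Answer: $\frac{1}{61778} \approx 1.6187 \cdot 10^{-5}$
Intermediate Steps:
$A = 61778$ ($A = \left(-1\right) \left(-61778\right) = 61778$)
$\frac{1}{A} = \frac{1}{61778}$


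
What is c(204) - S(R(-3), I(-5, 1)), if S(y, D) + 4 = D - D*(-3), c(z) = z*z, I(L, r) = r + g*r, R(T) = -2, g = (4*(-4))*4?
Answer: 41872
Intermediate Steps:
g = -64 (g = -16*4 = -64)
I(L, r) = -63*r (I(L, r) = r - 64*r = -63*r)
c(z) = z²
S(y, D) = -4 + 4*D (S(y, D) = -4 + (D - D*(-3)) = -4 + (D - (-3)*D) = -4 + (D + 3*D) = -4 + 4*D)
c(204) - S(R(-3), I(-5, 1)) = 204² - (-4 + 4*(-63*1)) = 41616 - (-4 + 4*(-63)) = 41616 - (-4 - 252) = 41616 - 1*(-256) = 41616 + 256 = 41872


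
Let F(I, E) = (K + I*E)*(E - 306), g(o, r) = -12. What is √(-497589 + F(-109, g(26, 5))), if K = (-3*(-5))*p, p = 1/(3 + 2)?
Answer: 7*I*√18663 ≈ 956.29*I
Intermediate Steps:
p = ⅕ (p = 1/5 = ⅕ ≈ 0.20000)
K = 3 (K = -3*(-5)*(⅕) = 15*(⅕) = 3)
F(I, E) = (-306 + E)*(3 + E*I) (F(I, E) = (3 + I*E)*(E - 306) = (3 + E*I)*(-306 + E) = (-306 + E)*(3 + E*I))
√(-497589 + F(-109, g(26, 5))) = √(-497589 + (-918 + 3*(-12) - 109*(-12)² - 306*(-12)*(-109))) = √(-497589 + (-918 - 36 - 109*144 - 400248)) = √(-497589 + (-918 - 36 - 15696 - 400248)) = √(-497589 - 416898) = √(-914487) = 7*I*√18663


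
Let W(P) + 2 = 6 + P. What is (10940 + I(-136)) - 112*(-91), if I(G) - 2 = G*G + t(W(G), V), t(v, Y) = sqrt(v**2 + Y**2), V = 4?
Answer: 39630 + 4*sqrt(1090) ≈ 39762.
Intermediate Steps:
W(P) = 4 + P (W(P) = -2 + (6 + P) = 4 + P)
t(v, Y) = sqrt(Y**2 + v**2)
I(G) = 2 + G**2 + sqrt(16 + (4 + G)**2) (I(G) = 2 + (G*G + sqrt(4**2 + (4 + G)**2)) = 2 + (G**2 + sqrt(16 + (4 + G)**2)) = 2 + G**2 + sqrt(16 + (4 + G)**2))
(10940 + I(-136)) - 112*(-91) = (10940 + (2 + (-136)**2 + sqrt(16 + (4 - 136)**2))) - 112*(-91) = (10940 + (2 + 18496 + sqrt(16 + (-132)**2))) + 10192 = (10940 + (2 + 18496 + sqrt(16 + 17424))) + 10192 = (10940 + (2 + 18496 + sqrt(17440))) + 10192 = (10940 + (2 + 18496 + 4*sqrt(1090))) + 10192 = (10940 + (18498 + 4*sqrt(1090))) + 10192 = (29438 + 4*sqrt(1090)) + 10192 = 39630 + 4*sqrt(1090)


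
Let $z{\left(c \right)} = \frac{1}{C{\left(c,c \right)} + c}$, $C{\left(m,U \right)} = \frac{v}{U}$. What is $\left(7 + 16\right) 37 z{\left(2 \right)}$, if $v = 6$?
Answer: $\frac{851}{5} \approx 170.2$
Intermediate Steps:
$C{\left(m,U \right)} = \frac{6}{U}$
$z{\left(c \right)} = \frac{1}{c + \frac{6}{c}}$ ($z{\left(c \right)} = \frac{1}{\frac{6}{c} + c} = \frac{1}{c + \frac{6}{c}}$)
$\left(7 + 16\right) 37 z{\left(2 \right)} = \left(7 + 16\right) 37 \frac{2}{6 + 2^{2}} = 23 \cdot 37 \frac{2}{6 + 4} = 851 \cdot \frac{2}{10} = 851 \cdot 2 \cdot \frac{1}{10} = 851 \cdot \frac{1}{5} = \frac{851}{5}$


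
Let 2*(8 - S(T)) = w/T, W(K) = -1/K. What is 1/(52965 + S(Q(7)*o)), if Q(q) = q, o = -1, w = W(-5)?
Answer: 70/3708111 ≈ 1.8878e-5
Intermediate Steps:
w = ⅕ (w = -1/(-5) = -1*(-⅕) = ⅕ ≈ 0.20000)
S(T) = 8 - 1/(10*T)
1/(52965 + S(Q(7)*o)) = 1/(52965 + (8 - 1/(10*(7*(-1))))) = 1/(52965 + (8 - ⅒/(-7))) = 1/(52965 + (8 - ⅒*(-⅐))) = 1/(52965 + (8 + 1/70)) = 1/(52965 + 561/70) = 1/(3708111/70) = 70/3708111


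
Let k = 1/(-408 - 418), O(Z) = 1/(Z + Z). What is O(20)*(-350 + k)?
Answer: -289101/33040 ≈ -8.7500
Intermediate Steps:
O(Z) = 1/(2*Z)
k = -1/826 (k = 1/(-826) = -1/826 ≈ -0.0012107)
O(20)*(-350 + k) = ((½)/20)*(-350 - 1/826) = ((½)*(1/20))*(-289101/826) = (1/40)*(-289101/826) = -289101/33040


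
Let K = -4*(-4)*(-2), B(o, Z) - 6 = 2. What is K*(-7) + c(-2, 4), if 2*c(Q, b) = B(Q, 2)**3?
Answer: 480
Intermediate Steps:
B(o, Z) = 8 (B(o, Z) = 6 + 2 = 8)
c(Q, b) = 256 (c(Q, b) = (1/2)*8**3 = (1/2)*512 = 256)
K = -32 (K = 16*(-2) = -32)
K*(-7) + c(-2, 4) = -32*(-7) + 256 = 224 + 256 = 480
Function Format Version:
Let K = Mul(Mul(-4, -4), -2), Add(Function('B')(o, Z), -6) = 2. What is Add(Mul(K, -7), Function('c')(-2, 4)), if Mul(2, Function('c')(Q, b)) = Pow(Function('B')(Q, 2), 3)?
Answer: 480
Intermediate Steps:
Function('B')(o, Z) = 8 (Function('B')(o, Z) = Add(6, 2) = 8)
Function('c')(Q, b) = 256 (Function('c')(Q, b) = Mul(Rational(1, 2), Pow(8, 3)) = Mul(Rational(1, 2), 512) = 256)
K = -32 (K = Mul(16, -2) = -32)
Add(Mul(K, -7), Function('c')(-2, 4)) = Add(Mul(-32, -7), 256) = Add(224, 256) = 480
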